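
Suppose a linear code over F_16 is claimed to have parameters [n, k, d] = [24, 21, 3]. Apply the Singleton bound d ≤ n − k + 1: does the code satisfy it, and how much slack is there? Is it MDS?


Singleton RHS = n − k + 1 = 4, slack = 1, bound satisfied, not MDS.

Singleton bound: d ≤ n − k + 1.
Here n = 24, k = 21, so n − k + 1 = 4.
Given d = 3, check d ≤ 4: YES.
Slack = (n − k + 1) − d = 1.
The code is NOT MDS (slack = 1 > 0).
Description: the claimed parameters are [24, 21, 3]_16; such a code would be non-MDS.


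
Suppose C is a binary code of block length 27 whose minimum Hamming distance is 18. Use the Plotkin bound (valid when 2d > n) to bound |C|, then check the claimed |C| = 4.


Plotkin bound M ≤ 4; given |C| = 4 ≤ bound (satisfied).

Check applicability: 2d = 36, n = 27.
2d − n = 9 > 0, so Plotkin applies.
Compute d/(2d−n) = 18/9 ≈ 2.0000.
⌊d/(2d−n)⌋ = 2.
Plotkin bound: M ≤ 2·2 = 4.
Given |C| = 4, check: satisfied.
This |C| is at the Plotkin bound.


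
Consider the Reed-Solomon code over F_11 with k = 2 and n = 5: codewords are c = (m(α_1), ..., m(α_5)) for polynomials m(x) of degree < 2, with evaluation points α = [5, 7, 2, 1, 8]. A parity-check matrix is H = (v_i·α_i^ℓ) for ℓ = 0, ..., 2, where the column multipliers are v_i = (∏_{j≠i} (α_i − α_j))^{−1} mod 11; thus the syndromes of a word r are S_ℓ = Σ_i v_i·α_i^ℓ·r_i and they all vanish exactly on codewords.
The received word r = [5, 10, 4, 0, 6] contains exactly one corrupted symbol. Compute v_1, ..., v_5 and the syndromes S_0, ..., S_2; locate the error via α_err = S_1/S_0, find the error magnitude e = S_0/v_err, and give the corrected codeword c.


S = (5, 2, 3), error at position 2, error magnitude e = 8, c = [5, 2, 4, 0, 6].

Step 1: column multipliers v_i = (∏_{j≠i}(α_i − α_j))^{−1} mod 11.
  i = 1 (α = 5): (5−7)(5−2)(5−1)(5−8) = (−2)·3·4·(−3) = 72 ≡ 6, so v_1 = 6^{−1} = 2 (mod 11).
  i = 2 (α = 7): (7−5)(7−2)(7−1)(7−8) = 2·5·6·(−1) = −60 ≡ 6, so v_2 = 6^{−1} = 2 (mod 11).
  i = 3 (α = 2): (2−5)(2−7)(2−1)(2−8) = (−3)·(−5)·1·(−6) = −90 ≡ 9, so v_3 = 9^{−1} = 5 (mod 11).
  i = 4 (α = 1): (1−5)(1−7)(1−2)(1−8) = (−4)·(−6)·(−1)·(−7) = 168 ≡ 3, so v_4 = 3^{−1} = 4 (mod 11).
  i = 5 (α = 8): (8−5)(8−7)(8−2)(8−1) = 3·1·6·7 = 126 ≡ 5, so v_5 = 5^{−1} = 9 (mod 11).
  v = [2, 2, 5, 4, 9].
Step 2: syndromes of r = [5, 10, 4, 0, 6] (all sums mod 11).
  S_0 = Σ v_i r_i = 2·5 + 2·10 + 5·4 + 4·0 + 9·6 = 104 ≡ 5.
  S_1 = Σ v_i α_i r_i = 2·5·5 + 2·7·10 + 5·2·4 + 4·1·0 + 9·8·6 = 662 ≡ 2.
  α_i^2 mod 11 = [3, 5, 4, 1, 9].
  S_2 = Σ v_i α_i^2 r_i = 2·3·5 + 2·5·10 + 5·4·4 + 4·1·0 + 9·9·6 = 696 ≡ 3.
  S = (5, 2, 3) ≠ 0, so r is not a codeword (an error is present).
Step 3: locate the error. For a single error e at position i, S_ℓ = v_i·e·α_i^ℓ, so α_err = S_1/S_0.
  S_0^{−1} = 5^{−1} = 9 (mod 11), so α_err = 2·9 = 18 ≡ 7 = α_2. Error position i = 2.
  Consistency check: S_2/S_1 = 3·6 = 18 ≡ 7 = α_err ✓ (single-error assumption holds).
Step 4: error magnitude e = S_0/v_2 = S_0·∏_{j≠2}(α_2 − α_j) = 5·6 = 30 ≡ 8 (mod 11).
Step 5: correct position 2: c_2 = r_2 − e = 10 − 8 ≡ 2 (mod 11). Hence c = [5, 2, 4, 0, 6].
  Check: interpolating c through the α_i gives m(x) = 7 + 4·x (degree < 2) with m(α_i) = c_i for every i, so c is indeed a codeword.


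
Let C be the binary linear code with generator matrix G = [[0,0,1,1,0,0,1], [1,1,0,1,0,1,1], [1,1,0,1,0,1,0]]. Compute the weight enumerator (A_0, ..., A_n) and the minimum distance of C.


Weight distribution: A_0 = 1, A_1 = 1, A_2 = 1, A_3 = 1, A_4 = 2, A_5 = 2. Minimum distance d = 1.

Enumerate all 2^3 = 8 messages m ∈ F_2^3.
For each, compute codeword c = mG in F_2^7, then tally its weight.
  m = 000 → c = 0000000, weight = 0.
  m = 100 → c = 0011001, weight = 3.
  m = 010 → c = 1101011, weight = 5.
  m = 110 → c = 1110010, weight = 4.
  m = 001 → c = 1101010, weight = 4.
  m = 101 → c = 1110011, weight = 5.
  m = 011 → c = 0000001, weight = 1.
  m = 111 → c = 0011000, weight = 2.
Tally weights:
  weight 0: 1 codewords.
  weight 1: 1 codewords.
  weight 2: 1 codewords.
  weight 3: 1 codewords.
  weight 4: 2 codewords.
  weight 5: 2 codewords.
Minimum distance d = smallest w > 0 with A_w > 0 = 1.
Sanity: Σ A_w = 8 = 2^3 = 8 ✓.


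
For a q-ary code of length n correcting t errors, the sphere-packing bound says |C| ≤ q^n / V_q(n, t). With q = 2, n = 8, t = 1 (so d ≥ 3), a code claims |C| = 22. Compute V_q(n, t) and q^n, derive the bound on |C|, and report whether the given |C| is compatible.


V_q(n, t) = 9, q^n = 256, Hamming bound = 28, |C| = 22 ≤ bound (satisfied).

Step 1: Compute V_q(n, t) = Σ_{j=0}^1 C(n, j) (q−1)^j.
  j = 0: C(8,0)·(1)^0 = 1·1 = 1.
  j = 1: C(8,1)·(1)^1 = 8·1 = 8.
  V_q(n, t) = 1 + 8 = 9.
Step 2: q^n = 2^8 = 256.
Step 3: Hamming bound ⌊q^n / V_q(n,t)⌋ = ⌊256/9⌋ = 28.
Step 4: Compare |C| = 22 to 28: satisfied.
The claimed |C| lies below the Hamming bound.


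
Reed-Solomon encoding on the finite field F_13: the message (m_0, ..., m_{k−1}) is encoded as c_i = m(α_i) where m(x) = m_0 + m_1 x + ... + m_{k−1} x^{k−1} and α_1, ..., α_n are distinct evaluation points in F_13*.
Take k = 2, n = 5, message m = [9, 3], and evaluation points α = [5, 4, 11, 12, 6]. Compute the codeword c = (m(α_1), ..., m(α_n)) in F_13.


c = [11, 8, 3, 6, 1]

Message polynomial: m(x) = 9 + 3·x (mod 13).
For each evaluation point α_i, compute m(α_i) mod 13:
  α_1 = 5: Horner steps 3 → 11, so m(5) = 11.
  α_2 = 4: Horner steps 3 → 8, so m(4) = 8.
  α_3 = 11: Horner steps 3 → 3, so m(11) = 3.
  α_4 = 12: Horner steps 3 → 6, so m(12) = 6.
  α_5 = 6: Horner steps 3 → 1, so m(6) = 1.
Codeword c = [11, 8, 3, 6, 1] ∈ F_13^5.


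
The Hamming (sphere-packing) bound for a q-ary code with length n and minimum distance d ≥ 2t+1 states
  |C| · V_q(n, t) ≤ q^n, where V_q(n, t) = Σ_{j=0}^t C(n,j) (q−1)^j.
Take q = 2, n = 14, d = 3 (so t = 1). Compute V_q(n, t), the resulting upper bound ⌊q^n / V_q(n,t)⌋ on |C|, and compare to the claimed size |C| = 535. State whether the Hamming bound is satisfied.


V_q(n, t) = 15, q^n = 16384, Hamming bound = 1092, |C| = 535 ≤ bound (satisfied).

Step 1: Compute V_q(n, t) = Σ_{j=0}^1 C(n, j) (q−1)^j.
  j = 0: C(14,0)·(1)^0 = 1·1 = 1.
  j = 1: C(14,1)·(1)^1 = 14·1 = 14.
  V_q(n, t) = 1 + 14 = 15.
Step 2: q^n = 2^14 = 16384.
Step 3: Hamming bound ⌊q^n / V_q(n,t)⌋ = ⌊16384/15⌋ = 1092.
Step 4: Compare |C| = 535 to 1092: satisfied.
The claimed |C| lies below the Hamming bound.


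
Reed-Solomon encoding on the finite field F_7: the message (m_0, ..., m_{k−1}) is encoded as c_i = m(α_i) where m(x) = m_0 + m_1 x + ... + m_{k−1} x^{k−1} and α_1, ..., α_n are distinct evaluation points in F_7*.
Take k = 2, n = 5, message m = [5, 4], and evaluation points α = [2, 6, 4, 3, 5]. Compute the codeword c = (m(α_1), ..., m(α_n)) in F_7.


c = [6, 1, 0, 3, 4]

Message polynomial: m(x) = 5 + 4·x (mod 7).
For each evaluation point α_i, compute m(α_i) mod 7:
  α_1 = 2: Horner steps 4 → 6, so m(2) = 6.
  α_2 = 6: Horner steps 4 → 1, so m(6) = 1.
  α_3 = 4: Horner steps 4 → 0, so m(4) = 0.
  α_4 = 3: Horner steps 4 → 3, so m(3) = 3.
  α_5 = 5: Horner steps 4 → 4, so m(5) = 4.
Codeword c = [6, 1, 0, 3, 4] ∈ F_7^5.


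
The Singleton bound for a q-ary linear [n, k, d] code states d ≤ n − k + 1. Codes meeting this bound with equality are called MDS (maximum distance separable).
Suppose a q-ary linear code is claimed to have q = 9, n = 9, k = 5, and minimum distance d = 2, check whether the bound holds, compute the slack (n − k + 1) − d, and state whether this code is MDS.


Singleton RHS = n − k + 1 = 5, slack = 3, bound satisfied, not MDS.

Singleton bound: d ≤ n − k + 1.
Here n = 9, k = 5, so n − k + 1 = 5.
Given d = 2, check d ≤ 5: YES.
Slack = (n − k + 1) − d = 3.
The code is NOT MDS (slack = 3 > 0).
Description: the claimed parameters are [9, 5, 2]_9; such a code would be non-MDS.


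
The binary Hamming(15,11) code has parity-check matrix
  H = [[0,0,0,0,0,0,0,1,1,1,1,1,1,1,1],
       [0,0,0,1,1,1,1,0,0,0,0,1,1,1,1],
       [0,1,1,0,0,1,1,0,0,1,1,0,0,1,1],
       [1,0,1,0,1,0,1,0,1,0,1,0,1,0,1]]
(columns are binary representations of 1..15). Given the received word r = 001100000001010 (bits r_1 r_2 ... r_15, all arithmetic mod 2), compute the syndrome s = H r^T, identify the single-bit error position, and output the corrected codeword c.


s = (0, 1, 0, 1)^T, error position = 5, corrected codeword c = 001110000001010

Compute s = H r^T mod 2 one row at a time:
  s_1 = 0 + 0 + 0 + 0 + 1 + 0 + 1 + 0 = 2 ≡ 0 (mod 2).
  s_2 = 1 + 0 + 0 + 0 + 1 + 0 + 1 + 0 = 3 ≡ 1 (mod 2).
  s_3 = 0 + 1 + 0 + 0 + 0 + 0 + 1 + 0 = 2 ≡ 0 (mod 2).
  s_4 = 0 + 1 + 0 + 0 + 0 + 0 + 0 + 0 = 1 ≡ 1 (mod 2).
s = (0, 1, 0, 1)^T — this equals column 5 of H (binary 0101), so error is at position 5.
Correct: flip bit 5 of r = 001100000001010 to get c = 001110000001010.


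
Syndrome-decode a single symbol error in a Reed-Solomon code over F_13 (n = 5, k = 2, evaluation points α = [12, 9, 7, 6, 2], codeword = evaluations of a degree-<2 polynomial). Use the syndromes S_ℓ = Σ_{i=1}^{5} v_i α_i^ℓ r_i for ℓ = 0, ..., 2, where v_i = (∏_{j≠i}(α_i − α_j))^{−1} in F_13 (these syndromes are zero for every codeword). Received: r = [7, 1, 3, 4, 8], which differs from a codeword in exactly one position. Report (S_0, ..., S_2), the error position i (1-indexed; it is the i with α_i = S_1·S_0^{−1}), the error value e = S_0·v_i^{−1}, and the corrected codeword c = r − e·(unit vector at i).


S = (3, 10, 3), error at position 1, error magnitude e = 9, c = [11, 1, 3, 4, 8].

Step 1: column multipliers v_i = (∏_{j≠i}(α_i − α_j))^{−1} mod 13.
  i = 1 (α = 12): (12−9)(12−7)(12−6)(12−2) = 3·5·6·10 = 900 ≡ 3, so v_1 = 3^{−1} = 9 (mod 13).
  i = 2 (α = 9): (9−12)(9−7)(9−6)(9−2) = (−3)·2·3·7 = −126 ≡ 4, so v_2 = 4^{−1} = 10 (mod 13).
  i = 3 (α = 7): (7−12)(7−9)(7−6)(7−2) = (−5)·(−2)·1·5 = 50 ≡ 11, so v_3 = 11^{−1} = 6 (mod 13).
  i = 4 (α = 6): (6−12)(6−9)(6−7)(6−2) = (−6)·(−3)·(−1)·4 = −72 ≡ 6, so v_4 = 6^{−1} = 11 (mod 13).
  i = 5 (α = 2): (2−12)(2−9)(2−7)(2−6) = (−10)·(−7)·(−5)·(−4) = 1400 ≡ 9, so v_5 = 9^{−1} = 3 (mod 13).
  v = [9, 10, 6, 11, 3].
Step 2: syndromes of r = [7, 1, 3, 4, 8] (all sums mod 13).
  S_0 = Σ v_i r_i = 9·7 + 10·1 + 6·3 + 11·4 + 3·8 = 159 ≡ 3.
  S_1 = Σ v_i α_i r_i = 9·12·7 + 10·9·1 + 6·7·3 + 11·6·4 + 3·2·8 = 1284 ≡ 10.
  α_i^2 mod 13 = [1, 3, 10, 10, 4].
  S_2 = Σ v_i α_i^2 r_i = 9·1·7 + 10·3·1 + 6·10·3 + 11·10·4 + 3·4·8 = 809 ≡ 3.
  S = (3, 10, 3) ≠ 0, so r is not a codeword (an error is present).
Step 3: locate the error. For a single error e at position i, S_ℓ = v_i·e·α_i^ℓ, so α_err = S_1/S_0.
  S_0^{−1} = 3^{−1} = 9 (mod 13), so α_err = 10·9 = 90 ≡ 12 = α_1. Error position i = 1.
  Consistency check: S_2/S_1 = 3·4 = 12 ≡ 12 = α_err ✓ (single-error assumption holds).
Step 4: error magnitude e = S_0/v_1 = S_0·∏_{j≠1}(α_1 − α_j) = 3·3 = 9 ≡ 9 (mod 13).
Step 5: correct position 1: c_1 = r_1 − e = 7 − 9 ≡ 11 (mod 13). Hence c = [11, 1, 3, 4, 8].
  Check: interpolating c through the α_i gives m(x) = 10 + 12·x (degree < 2) with m(α_i) = c_i for every i, so c is indeed a codeword.


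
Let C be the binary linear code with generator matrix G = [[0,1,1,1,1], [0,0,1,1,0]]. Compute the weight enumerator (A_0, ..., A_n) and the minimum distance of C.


Weight distribution: A_0 = 1, A_2 = 2, A_4 = 1. Minimum distance d = 2.

Enumerate all 2^2 = 4 messages m ∈ F_2^2.
For each, compute codeword c = mG in F_2^5, then tally its weight.
  m = 00 → c = 00000, weight = 0.
  m = 10 → c = 01111, weight = 4.
  m = 01 → c = 00110, weight = 2.
  m = 11 → c = 01001, weight = 2.
Tally weights:
  weight 0: 1 codewords.
  weight 2: 2 codewords.
  weight 4: 1 codewords.
Minimum distance d = smallest w > 0 with A_w > 0 = 2.
Sanity: Σ A_w = 4 = 2^2 = 4 ✓.


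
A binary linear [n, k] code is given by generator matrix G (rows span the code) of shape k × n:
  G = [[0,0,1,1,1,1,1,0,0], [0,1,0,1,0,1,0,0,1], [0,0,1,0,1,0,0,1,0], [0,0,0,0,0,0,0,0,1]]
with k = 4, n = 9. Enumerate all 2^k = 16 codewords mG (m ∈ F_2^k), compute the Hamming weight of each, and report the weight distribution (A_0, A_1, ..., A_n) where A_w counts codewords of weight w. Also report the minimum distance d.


Weight distribution: A_0 = 1, A_1 = 1, A_3 = 3, A_4 = 5, A_5 = 3, A_6 = 2, A_7 = 1. Minimum distance d = 1.

Enumerate all 2^4 = 16 messages m ∈ F_2^4.
For each, compute codeword c = mG in F_2^9, then tally its weight.
  m = 0000 → c = 000000000, weight = 0.
  m = 1000 → c = 001111100, weight = 5.
  m = 0100 → c = 010101001, weight = 4.
  m = 1100 → c = 011010101, weight = 5.
  m = 0010 → c = 001010010, weight = 3.
  m = 1010 → c = 000101110, weight = 4.
  m = 0110 → c = 011111011, weight = 7.
  m = 1110 → c = 010000111, weight = 4.
  m = 0001 → c = 000000001, weight = 1.
  m = 1001 → c = 001111101, weight = 6.
  m = 0101 → c = 010101000, weight = 3.
  m = 1101 → c = 011010100, weight = 4.
  m = 0011 → c = 001010011, weight = 4.
  m = 1011 → c = 000101111, weight = 5.
  m = 0111 → c = 011111010, weight = 6.
  m = 1111 → c = 010000110, weight = 3.
Tally weights:
  weight 0: 1 codewords.
  weight 1: 1 codewords.
  weight 3: 3 codewords.
  weight 4: 5 codewords.
  weight 5: 3 codewords.
  weight 6: 2 codewords.
  weight 7: 1 codewords.
Minimum distance d = smallest w > 0 with A_w > 0 = 1.
Sanity: Σ A_w = 16 = 2^4 = 16 ✓.


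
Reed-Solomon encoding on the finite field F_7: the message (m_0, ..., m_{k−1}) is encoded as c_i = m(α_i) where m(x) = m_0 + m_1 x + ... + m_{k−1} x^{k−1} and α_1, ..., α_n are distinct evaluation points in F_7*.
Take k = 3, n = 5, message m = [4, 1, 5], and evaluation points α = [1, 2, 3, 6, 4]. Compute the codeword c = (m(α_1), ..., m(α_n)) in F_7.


c = [3, 5, 3, 1, 4]

Message polynomial: m(x) = 4 + 1·x + 5·x^2 (mod 7).
For each evaluation point α_i, compute m(α_i) mod 7:
  α_1 = 1: Horner steps 5 → 6 → 3, so m(1) = 3.
  α_2 = 2: Horner steps 5 → 4 → 5, so m(2) = 5.
  α_3 = 3: Horner steps 5 → 2 → 3, so m(3) = 3.
  α_4 = 6: Horner steps 5 → 3 → 1, so m(6) = 1.
  α_5 = 4: Horner steps 5 → 0 → 4, so m(4) = 4.
Codeword c = [3, 5, 3, 1, 4] ∈ F_7^5.


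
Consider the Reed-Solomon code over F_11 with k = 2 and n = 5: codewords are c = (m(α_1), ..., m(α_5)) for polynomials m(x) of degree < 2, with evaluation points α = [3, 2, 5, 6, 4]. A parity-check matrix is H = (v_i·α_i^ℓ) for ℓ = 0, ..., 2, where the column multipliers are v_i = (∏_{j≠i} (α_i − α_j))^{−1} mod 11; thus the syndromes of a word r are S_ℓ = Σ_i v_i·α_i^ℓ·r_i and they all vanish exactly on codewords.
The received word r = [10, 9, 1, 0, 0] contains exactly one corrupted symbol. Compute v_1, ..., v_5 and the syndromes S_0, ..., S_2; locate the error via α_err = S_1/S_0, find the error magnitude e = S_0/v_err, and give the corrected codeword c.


S = (10, 5, 8), error at position 4, error magnitude e = 9, c = [10, 9, 1, 2, 0].

Step 1: column multipliers v_i = (∏_{j≠i}(α_i − α_j))^{−1} mod 11.
  i = 1 (α = 3): (3−2)(3−5)(3−6)(3−4) = 1·(−2)·(−3)·(−1) = −6 ≡ 5, so v_1 = 5^{−1} = 9 (mod 11).
  i = 2 (α = 2): (2−3)(2−5)(2−6)(2−4) = (−1)·(−3)·(−4)·(−2) = 24 ≡ 2, so v_2 = 2^{−1} = 6 (mod 11).
  i = 3 (α = 5): (5−3)(5−2)(5−6)(5−4) = 2·3·(−1)·1 = −6 ≡ 5, so v_3 = 5^{−1} = 9 (mod 11).
  i = 4 (α = 6): (6−3)(6−2)(6−5)(6−4) = 3·4·1·2 = 24 ≡ 2, so v_4 = 2^{−1} = 6 (mod 11).
  i = 5 (α = 4): (4−3)(4−2)(4−5)(4−6) = 1·2·(−1)·(−2) = 4 ≡ 4, so v_5 = 4^{−1} = 3 (mod 11).
  v = [9, 6, 9, 6, 3].
Step 2: syndromes of r = [10, 9, 1, 0, 0] (all sums mod 11).
  S_0 = Σ v_i r_i = 9·10 + 6·9 + 9·1 + 6·0 + 3·0 = 153 ≡ 10.
  S_1 = Σ v_i α_i r_i = 9·3·10 + 6·2·9 + 9·5·1 + 6·6·0 + 3·4·0 = 423 ≡ 5.
  α_i^2 mod 11 = [9, 4, 3, 3, 5].
  S_2 = Σ v_i α_i^2 r_i = 9·9·10 + 6·4·9 + 9·3·1 + 6·3·0 + 3·5·0 = 1053 ≡ 8.
  S = (10, 5, 8) ≠ 0, so r is not a codeword (an error is present).
Step 3: locate the error. For a single error e at position i, S_ℓ = v_i·e·α_i^ℓ, so α_err = S_1/S_0.
  S_0^{−1} = 10^{−1} = 10 (mod 11), so α_err = 5·10 = 50 ≡ 6 = α_4. Error position i = 4.
  Consistency check: S_2/S_1 = 8·9 = 72 ≡ 6 = α_err ✓ (single-error assumption holds).
Step 4: error magnitude e = S_0/v_4 = S_0·∏_{j≠4}(α_4 − α_j) = 10·2 = 20 ≡ 9 (mod 11).
Step 5: correct position 4: c_4 = r_4 − e = 0 − 9 ≡ 2 (mod 11). Hence c = [10, 9, 1, 2, 0].
  Check: interpolating c through the α_i gives m(x) = 7 + 1·x (degree < 2) with m(α_i) = c_i for every i, so c is indeed a codeword.


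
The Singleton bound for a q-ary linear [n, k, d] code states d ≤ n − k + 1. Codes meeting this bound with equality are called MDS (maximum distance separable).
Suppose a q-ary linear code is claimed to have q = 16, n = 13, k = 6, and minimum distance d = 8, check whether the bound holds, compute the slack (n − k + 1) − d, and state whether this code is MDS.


Singleton RHS = n − k + 1 = 8, slack = 0, bound satisfied, MDS.

Singleton bound: d ≤ n − k + 1.
Here n = 13, k = 6, so n − k + 1 = 8.
Given d = 8, check d ≤ 8: YES.
Slack = (n − k + 1) − d = 0.
The code is MDS (slack = 0).
Description: the claimed parameters are [13, 6, 8]_16; such a code would be MDS (meets Singleton bound).


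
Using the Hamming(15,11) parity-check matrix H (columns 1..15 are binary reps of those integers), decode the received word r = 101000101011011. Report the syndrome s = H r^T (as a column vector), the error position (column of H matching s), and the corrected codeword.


s = (1, 0, 1, 0)^T, error position = 10, corrected codeword c = 101000101111011

Compute s = H r^T mod 2 one row at a time:
  s_1 = 0 + 1 + 0 + 1 + 1 + 0 + 1 + 1 = 5 ≡ 1 (mod 2).
  s_2 = 0 + 0 + 0 + 1 + 1 + 0 + 1 + 1 = 4 ≡ 0 (mod 2).
  s_3 = 0 + 1 + 0 + 1 + 0 + 1 + 1 + 1 = 5 ≡ 1 (mod 2).
  s_4 = 1 + 1 + 0 + 1 + 1 + 1 + 0 + 1 = 6 ≡ 0 (mod 2).
s = (1, 0, 1, 0)^T — this equals column 10 of H (binary 1010), so error is at position 10.
Correct: flip bit 10 of r = 101000101011011 to get c = 101000101111011.


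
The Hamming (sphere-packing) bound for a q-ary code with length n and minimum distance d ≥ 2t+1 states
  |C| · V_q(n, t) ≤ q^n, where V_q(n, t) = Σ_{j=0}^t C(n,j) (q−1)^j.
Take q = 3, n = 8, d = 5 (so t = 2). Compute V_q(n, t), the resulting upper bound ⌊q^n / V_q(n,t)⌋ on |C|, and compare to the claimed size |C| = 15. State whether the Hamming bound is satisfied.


V_q(n, t) = 129, q^n = 6561, Hamming bound = 50, |C| = 15 ≤ bound (satisfied).

Step 1: Compute V_q(n, t) = Σ_{j=0}^2 C(n, j) (q−1)^j.
  j = 0: C(8,0)·(2)^0 = 1·1 = 1.
  j = 1: C(8,1)·(2)^1 = 8·2 = 16.
  j = 2: C(8,2)·(2)^2 = 28·4 = 112.
  V_q(n, t) = 1 + 16 + 112 = 129.
Step 2: q^n = 3^8 = 6561.
Step 3: Hamming bound ⌊q^n / V_q(n,t)⌋ = ⌊6561/129⌋ = 50.
Step 4: Compare |C| = 15 to 50: satisfied.
The claimed |C| lies below the Hamming bound.


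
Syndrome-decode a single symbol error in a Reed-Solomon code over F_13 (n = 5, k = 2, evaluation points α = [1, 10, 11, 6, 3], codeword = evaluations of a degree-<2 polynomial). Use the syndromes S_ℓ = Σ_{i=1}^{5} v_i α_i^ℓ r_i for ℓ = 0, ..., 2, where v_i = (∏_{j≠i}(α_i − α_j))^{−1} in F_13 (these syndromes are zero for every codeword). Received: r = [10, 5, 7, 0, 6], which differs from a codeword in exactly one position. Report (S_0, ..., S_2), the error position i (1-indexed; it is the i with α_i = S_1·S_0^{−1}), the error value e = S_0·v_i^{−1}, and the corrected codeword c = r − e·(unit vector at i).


S = (3, 7, 12), error at position 3, error magnitude e = 4, c = [10, 5, 3, 0, 6].

Step 1: column multipliers v_i = (∏_{j≠i}(α_i − α_j))^{−1} mod 13.
  i = 1 (α = 1): (1−10)(1−11)(1−6)(1−3) = (−9)·(−10)·(−5)·(−2) = 900 ≡ 3, so v_1 = 3^{−1} = 9 (mod 13).
  i = 2 (α = 10): (10−1)(10−11)(10−6)(10−3) = 9·(−1)·4·7 = −252 ≡ 8, so v_2 = 8^{−1} = 5 (mod 13).
  i = 3 (α = 11): (11−1)(11−10)(11−6)(11−3) = 10·1·5·8 = 400 ≡ 10, so v_3 = 10^{−1} = 4 (mod 13).
  i = 4 (α = 6): (6−1)(6−10)(6−11)(6−3) = 5·(−4)·(−5)·3 = 300 ≡ 1, so v_4 = 1^{−1} = 1 (mod 13).
  i = 5 (α = 3): (3−1)(3−10)(3−11)(3−6) = 2·(−7)·(−8)·(−3) = −336 ≡ 2, so v_5 = 2^{−1} = 7 (mod 13).
  v = [9, 5, 4, 1, 7].
Step 2: syndromes of r = [10, 5, 7, 0, 6] (all sums mod 13).
  S_0 = Σ v_i r_i = 9·10 + 5·5 + 4·7 + 1·0 + 7·6 = 185 ≡ 3.
  S_1 = Σ v_i α_i r_i = 9·1·10 + 5·10·5 + 4·11·7 + 1·6·0 + 7·3·6 = 774 ≡ 7.
  α_i^2 mod 13 = [1, 9, 4, 10, 9].
  S_2 = Σ v_i α_i^2 r_i = 9·1·10 + 5·9·5 + 4·4·7 + 1·10·0 + 7·9·6 = 805 ≡ 12.
  S = (3, 7, 12) ≠ 0, so r is not a codeword (an error is present).
Step 3: locate the error. For a single error e at position i, S_ℓ = v_i·e·α_i^ℓ, so α_err = S_1/S_0.
  S_0^{−1} = 3^{−1} = 9 (mod 13), so α_err = 7·9 = 63 ≡ 11 = α_3. Error position i = 3.
  Consistency check: S_2/S_1 = 12·2 = 24 ≡ 11 = α_err ✓ (single-error assumption holds).
Step 4: error magnitude e = S_0/v_3 = S_0·∏_{j≠3}(α_3 − α_j) = 3·10 = 30 ≡ 4 (mod 13).
Step 5: correct position 3: c_3 = r_3 − e = 7 − 4 ≡ 3 (mod 13). Hence c = [10, 5, 3, 0, 6].
  Check: interpolating c through the α_i gives m(x) = 12 + 11·x (degree < 2) with m(α_i) = c_i for every i, so c is indeed a codeword.


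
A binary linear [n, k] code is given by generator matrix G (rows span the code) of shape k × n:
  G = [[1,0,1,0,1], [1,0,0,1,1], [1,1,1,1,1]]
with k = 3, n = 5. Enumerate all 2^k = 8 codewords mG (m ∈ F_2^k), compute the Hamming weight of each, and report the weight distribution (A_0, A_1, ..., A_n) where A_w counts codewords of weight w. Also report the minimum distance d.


Weight distribution: A_0 = 1, A_2 = 3, A_3 = 3, A_5 = 1. Minimum distance d = 2.

Enumerate all 2^3 = 8 messages m ∈ F_2^3.
For each, compute codeword c = mG in F_2^5, then tally its weight.
  m = 000 → c = 00000, weight = 0.
  m = 100 → c = 10101, weight = 3.
  m = 010 → c = 10011, weight = 3.
  m = 110 → c = 00110, weight = 2.
  m = 001 → c = 11111, weight = 5.
  m = 101 → c = 01010, weight = 2.
  m = 011 → c = 01100, weight = 2.
  m = 111 → c = 11001, weight = 3.
Tally weights:
  weight 0: 1 codewords.
  weight 2: 3 codewords.
  weight 3: 3 codewords.
  weight 5: 1 codewords.
Minimum distance d = smallest w > 0 with A_w > 0 = 2.
Sanity: Σ A_w = 8 = 2^3 = 8 ✓.


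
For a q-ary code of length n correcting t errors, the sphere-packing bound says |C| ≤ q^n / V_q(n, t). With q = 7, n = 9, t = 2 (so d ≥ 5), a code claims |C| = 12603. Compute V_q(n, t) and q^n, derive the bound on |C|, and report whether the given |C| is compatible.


V_q(n, t) = 1351, q^n = 40353607, Hamming bound = 29869, |C| = 12603 ≤ bound (satisfied).

Step 1: Compute V_q(n, t) = Σ_{j=0}^2 C(n, j) (q−1)^j.
  j = 0: C(9,0)·(6)^0 = 1·1 = 1.
  j = 1: C(9,1)·(6)^1 = 9·6 = 54.
  j = 2: C(9,2)·(6)^2 = 36·36 = 1296.
  V_q(n, t) = 1 + 54 + 1296 = 1351.
Step 2: q^n = 7^9 = 40353607.
Step 3: Hamming bound ⌊q^n / V_q(n,t)⌋ = ⌊40353607/1351⌋ = 29869.
Step 4: Compare |C| = 12603 to 29869: satisfied.
The claimed |C| lies below the Hamming bound.


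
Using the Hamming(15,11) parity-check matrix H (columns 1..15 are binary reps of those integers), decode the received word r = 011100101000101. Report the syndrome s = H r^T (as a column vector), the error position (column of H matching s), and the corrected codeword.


s = (1, 0, 0, 1)^T, error position = 9, corrected codeword c = 011100100000101

Compute s = H r^T mod 2 one row at a time:
  s_1 = 0 + 1 + 0 + 0 + 0 + 1 + 0 + 1 = 3 ≡ 1 (mod 2).
  s_2 = 1 + 0 + 0 + 1 + 0 + 1 + 0 + 1 = 4 ≡ 0 (mod 2).
  s_3 = 1 + 1 + 0 + 1 + 0 + 0 + 0 + 1 = 4 ≡ 0 (mod 2).
  s_4 = 0 + 1 + 0 + 1 + 1 + 0 + 1 + 1 = 5 ≡ 1 (mod 2).
s = (1, 0, 0, 1)^T — this equals column 9 of H (binary 1001), so error is at position 9.
Correct: flip bit 9 of r = 011100101000101 to get c = 011100100000101.


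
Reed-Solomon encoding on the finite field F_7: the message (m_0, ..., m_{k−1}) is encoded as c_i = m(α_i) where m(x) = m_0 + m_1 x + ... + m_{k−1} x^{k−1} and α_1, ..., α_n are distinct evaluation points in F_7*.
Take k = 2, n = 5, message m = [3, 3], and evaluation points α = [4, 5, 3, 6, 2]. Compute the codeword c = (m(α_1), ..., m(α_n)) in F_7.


c = [1, 4, 5, 0, 2]

Message polynomial: m(x) = 3 + 3·x (mod 7).
For each evaluation point α_i, compute m(α_i) mod 7:
  α_1 = 4: Horner steps 3 → 1, so m(4) = 1.
  α_2 = 5: Horner steps 3 → 4, so m(5) = 4.
  α_3 = 3: Horner steps 3 → 5, so m(3) = 5.
  α_4 = 6: Horner steps 3 → 0, so m(6) = 0.
  α_5 = 2: Horner steps 3 → 2, so m(2) = 2.
Codeword c = [1, 4, 5, 0, 2] ∈ F_7^5.


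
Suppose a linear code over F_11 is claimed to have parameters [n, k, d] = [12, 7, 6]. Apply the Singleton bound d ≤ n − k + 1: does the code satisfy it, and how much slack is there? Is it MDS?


Singleton RHS = n − k + 1 = 6, slack = 0, bound satisfied, MDS.

Singleton bound: d ≤ n − k + 1.
Here n = 12, k = 7, so n − k + 1 = 6.
Given d = 6, check d ≤ 6: YES.
Slack = (n − k + 1) − d = 0.
The code is MDS (slack = 0).
Description: the claimed parameters are [12, 7, 6]_11; such a code would be MDS (meets Singleton bound).


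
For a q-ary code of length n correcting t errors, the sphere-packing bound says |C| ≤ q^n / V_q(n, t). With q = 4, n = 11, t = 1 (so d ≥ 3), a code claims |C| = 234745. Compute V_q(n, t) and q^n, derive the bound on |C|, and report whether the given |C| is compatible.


V_q(n, t) = 34, q^n = 4194304, Hamming bound = 123361, |C| = 234745 > bound (violated).

Step 1: Compute V_q(n, t) = Σ_{j=0}^1 C(n, j) (q−1)^j.
  j = 0: C(11,0)·(3)^0 = 1·1 = 1.
  j = 1: C(11,1)·(3)^1 = 11·3 = 33.
  V_q(n, t) = 1 + 33 = 34.
Step 2: q^n = 4^11 = 4194304.
Step 3: Hamming bound ⌊q^n / V_q(n,t)⌋ = ⌊4194304/34⌋ = 123361.
Step 4: Compare |C| = 234745 to 123361: violated.
The claimed |C| lies above the Hamming bound, so no 4-ary code of length 11 with d ≥ 3 can have 234745 codewords.


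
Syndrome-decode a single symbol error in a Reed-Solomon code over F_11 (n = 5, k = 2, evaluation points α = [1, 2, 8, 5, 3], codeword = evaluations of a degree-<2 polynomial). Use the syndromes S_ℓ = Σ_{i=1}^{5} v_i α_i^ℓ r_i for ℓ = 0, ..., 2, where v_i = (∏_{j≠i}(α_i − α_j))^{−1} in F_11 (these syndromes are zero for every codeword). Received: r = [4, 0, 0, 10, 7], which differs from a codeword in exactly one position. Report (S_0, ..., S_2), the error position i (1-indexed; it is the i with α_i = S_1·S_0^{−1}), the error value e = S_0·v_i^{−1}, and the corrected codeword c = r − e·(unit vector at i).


S = (8, 9, 6), error at position 3, error magnitude e = 2, c = [4, 0, 9, 10, 7].

Step 1: column multipliers v_i = (∏_{j≠i}(α_i − α_j))^{−1} mod 11.
  i = 1 (α = 1): (1−2)(1−8)(1−5)(1−3) = (−1)·(−7)·(−4)·(−2) = 56 ≡ 1, so v_1 = 1^{−1} = 1 (mod 11).
  i = 2 (α = 2): (2−1)(2−8)(2−5)(2−3) = 1·(−6)·(−3)·(−1) = −18 ≡ 4, so v_2 = 4^{−1} = 3 (mod 11).
  i = 3 (α = 8): (8−1)(8−2)(8−5)(8−3) = 7·6·3·5 = 630 ≡ 3, so v_3 = 3^{−1} = 4 (mod 11).
  i = 4 (α = 5): (5−1)(5−2)(5−8)(5−3) = 4·3·(−3)·2 = −72 ≡ 5, so v_4 = 5^{−1} = 9 (mod 11).
  i = 5 (α = 3): (3−1)(3−2)(3−8)(3−5) = 2·1·(−5)·(−2) = 20 ≡ 9, so v_5 = 9^{−1} = 5 (mod 11).
  v = [1, 3, 4, 9, 5].
Step 2: syndromes of r = [4, 0, 0, 10, 7] (all sums mod 11).
  S_0 = Σ v_i r_i = 1·4 + 3·0 + 4·0 + 9·10 + 5·7 = 129 ≡ 8.
  S_1 = Σ v_i α_i r_i = 1·1·4 + 3·2·0 + 4·8·0 + 9·5·10 + 5·3·7 = 559 ≡ 9.
  α_i^2 mod 11 = [1, 4, 9, 3, 9].
  S_2 = Σ v_i α_i^2 r_i = 1·1·4 + 3·4·0 + 4·9·0 + 9·3·10 + 5·9·7 = 589 ≡ 6.
  S = (8, 9, 6) ≠ 0, so r is not a codeword (an error is present).
Step 3: locate the error. For a single error e at position i, S_ℓ = v_i·e·α_i^ℓ, so α_err = S_1/S_0.
  S_0^{−1} = 8^{−1} = 7 (mod 11), so α_err = 9·7 = 63 ≡ 8 = α_3. Error position i = 3.
  Consistency check: S_2/S_1 = 6·5 = 30 ≡ 8 = α_err ✓ (single-error assumption holds).
Step 4: error magnitude e = S_0/v_3 = S_0·∏_{j≠3}(α_3 − α_j) = 8·3 = 24 ≡ 2 (mod 11).
Step 5: correct position 3: c_3 = r_3 − e = 0 − 2 ≡ 9 (mod 11). Hence c = [4, 0, 9, 10, 7].
  Check: interpolating c through the α_i gives m(x) = 8 + 7·x (degree < 2) with m(α_i) = c_i for every i, so c is indeed a codeword.


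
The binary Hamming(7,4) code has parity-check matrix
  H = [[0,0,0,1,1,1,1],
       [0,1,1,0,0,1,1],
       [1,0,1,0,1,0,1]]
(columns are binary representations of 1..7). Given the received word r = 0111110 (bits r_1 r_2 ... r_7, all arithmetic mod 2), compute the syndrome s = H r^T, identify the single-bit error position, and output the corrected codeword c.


s = (1, 1, 0)^T, error position = 6, corrected codeword c = 0111100

Compute s = H r^T mod 2 one row at a time:
  s_1 = 1 + 1 + 1 + 0 = 3 ≡ 1 (mod 2).
  s_2 = 1 + 1 + 1 + 0 = 3 ≡ 1 (mod 2).
  s_3 = 0 + 1 + 1 + 0 = 2 ≡ 0 (mod 2).
s = (1, 1, 0)^T — this equals column 6 of H (binary 110), so error is at position 6.
Correct: flip bit 6 of r = 0111110 to get c = 0111100.


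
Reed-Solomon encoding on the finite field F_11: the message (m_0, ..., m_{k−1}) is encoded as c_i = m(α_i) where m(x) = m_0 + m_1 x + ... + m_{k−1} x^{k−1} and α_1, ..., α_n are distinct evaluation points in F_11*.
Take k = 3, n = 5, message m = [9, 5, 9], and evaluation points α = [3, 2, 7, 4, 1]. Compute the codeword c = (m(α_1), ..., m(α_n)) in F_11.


c = [6, 0, 1, 8, 1]

Message polynomial: m(x) = 9 + 5·x + 9·x^2 (mod 11).
For each evaluation point α_i, compute m(α_i) mod 11:
  α_1 = 3: Horner steps 9 → 10 → 6, so m(3) = 6.
  α_2 = 2: Horner steps 9 → 1 → 0, so m(2) = 0.
  α_3 = 7: Horner steps 9 → 2 → 1, so m(7) = 1.
  α_4 = 4: Horner steps 9 → 8 → 8, so m(4) = 8.
  α_5 = 1: Horner steps 9 → 3 → 1, so m(1) = 1.
Codeword c = [6, 0, 1, 8, 1] ∈ F_11^5.


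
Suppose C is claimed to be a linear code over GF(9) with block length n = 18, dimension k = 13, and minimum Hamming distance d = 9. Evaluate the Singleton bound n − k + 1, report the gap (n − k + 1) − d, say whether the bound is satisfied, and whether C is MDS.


Singleton RHS = n − k + 1 = 6, slack = -3, bound violated (no such code; not MDS).

Singleton bound: d ≤ n − k + 1.
Here n = 18, k = 13, so n − k + 1 = 6.
Given d = 9, check d ≤ 6: NO.
Slack = (n − k + 1) − d = -3.
The slack is negative: d = 9 exceeds n − k + 1 = 6 by 3, so the Singleton bound is violated and no linear [18, 13, 9]_9 code can exist. In particular it is not MDS (MDS requires d = n − k + 1 exactly).
Description: the claimed parameters are [18, 13, 9]_9; such a code would be impossible (violates the Singleton bound).


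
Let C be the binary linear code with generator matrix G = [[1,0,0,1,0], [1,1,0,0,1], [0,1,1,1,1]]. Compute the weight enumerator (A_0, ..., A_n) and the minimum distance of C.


Weight distribution: A_0 = 1, A_1 = 1, A_2 = 1, A_3 = 3, A_4 = 2. Minimum distance d = 1.

Enumerate all 2^3 = 8 messages m ∈ F_2^3.
For each, compute codeword c = mG in F_2^5, then tally its weight.
  m = 000 → c = 00000, weight = 0.
  m = 100 → c = 10010, weight = 2.
  m = 010 → c = 11001, weight = 3.
  m = 110 → c = 01011, weight = 3.
  m = 001 → c = 01111, weight = 4.
  m = 101 → c = 11101, weight = 4.
  m = 011 → c = 10110, weight = 3.
  m = 111 → c = 00100, weight = 1.
Tally weights:
  weight 0: 1 codewords.
  weight 1: 1 codewords.
  weight 2: 1 codewords.
  weight 3: 3 codewords.
  weight 4: 2 codewords.
Minimum distance d = smallest w > 0 with A_w > 0 = 1.
Sanity: Σ A_w = 8 = 2^3 = 8 ✓.


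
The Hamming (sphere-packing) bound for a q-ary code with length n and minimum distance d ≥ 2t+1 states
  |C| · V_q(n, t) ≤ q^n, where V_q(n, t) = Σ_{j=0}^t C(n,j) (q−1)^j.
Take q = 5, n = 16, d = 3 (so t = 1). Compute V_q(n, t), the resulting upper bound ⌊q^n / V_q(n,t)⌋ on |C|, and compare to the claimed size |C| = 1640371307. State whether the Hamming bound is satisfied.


V_q(n, t) = 65, q^n = 152587890625, Hamming bound = 2347506009, |C| = 1640371307 ≤ bound (satisfied).

Step 1: Compute V_q(n, t) = Σ_{j=0}^1 C(n, j) (q−1)^j.
  j = 0: C(16,0)·(4)^0 = 1·1 = 1.
  j = 1: C(16,1)·(4)^1 = 16·4 = 64.
  V_q(n, t) = 1 + 64 = 65.
Step 2: q^n = 5^16 = 152587890625.
Step 3: Hamming bound ⌊q^n / V_q(n,t)⌋ = ⌊152587890625/65⌋ = 2347506009.
Step 4: Compare |C| = 1640371307 to 2347506009: satisfied.
The claimed |C| lies below the Hamming bound.


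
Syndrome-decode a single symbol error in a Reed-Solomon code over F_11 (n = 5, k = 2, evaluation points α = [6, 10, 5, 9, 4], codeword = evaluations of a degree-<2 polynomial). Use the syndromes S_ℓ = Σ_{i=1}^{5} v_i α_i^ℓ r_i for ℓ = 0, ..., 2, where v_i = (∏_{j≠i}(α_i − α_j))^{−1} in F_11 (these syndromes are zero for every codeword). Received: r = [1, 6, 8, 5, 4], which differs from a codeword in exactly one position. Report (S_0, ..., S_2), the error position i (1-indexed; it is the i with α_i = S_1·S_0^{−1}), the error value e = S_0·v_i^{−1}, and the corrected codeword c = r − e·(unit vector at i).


S = (6, 10, 2), error at position 4, error magnitude e = 3, c = [1, 6, 8, 2, 4].

Step 1: column multipliers v_i = (∏_{j≠i}(α_i − α_j))^{−1} mod 11.
  i = 1 (α = 6): (6−10)(6−5)(6−9)(6−4) = (−4)·1·(−3)·2 = 24 ≡ 2, so v_1 = 2^{−1} = 6 (mod 11).
  i = 2 (α = 10): (10−6)(10−5)(10−9)(10−4) = 4·5·1·6 = 120 ≡ 10, so v_2 = 10^{−1} = 10 (mod 11).
  i = 3 (α = 5): (5−6)(5−10)(5−9)(5−4) = (−1)·(−5)·(−4)·1 = −20 ≡ 2, so v_3 = 2^{−1} = 6 (mod 11).
  i = 4 (α = 9): (9−6)(9−10)(9−5)(9−4) = 3·(−1)·4·5 = −60 ≡ 6, so v_4 = 6^{−1} = 2 (mod 11).
  i = 5 (α = 4): (4−6)(4−10)(4−5)(4−9) = (−2)·(−6)·(−1)·(−5) = 60 ≡ 5, so v_5 = 5^{−1} = 9 (mod 11).
  v = [6, 10, 6, 2, 9].
Step 2: syndromes of r = [1, 6, 8, 5, 4] (all sums mod 11).
  S_0 = Σ v_i r_i = 6·1 + 10·6 + 6·8 + 2·5 + 9·4 = 160 ≡ 6.
  S_1 = Σ v_i α_i r_i = 6·6·1 + 10·10·6 + 6·5·8 + 2·9·5 + 9·4·4 = 1110 ≡ 10.
  α_i^2 mod 11 = [3, 1, 3, 4, 5].
  S_2 = Σ v_i α_i^2 r_i = 6·3·1 + 10·1·6 + 6·3·8 + 2·4·5 + 9·5·4 = 442 ≡ 2.
  S = (6, 10, 2) ≠ 0, so r is not a codeword (an error is present).
Step 3: locate the error. For a single error e at position i, S_ℓ = v_i·e·α_i^ℓ, so α_err = S_1/S_0.
  S_0^{−1} = 6^{−1} = 2 (mod 11), so α_err = 10·2 = 20 ≡ 9 = α_4. Error position i = 4.
  Consistency check: S_2/S_1 = 2·10 = 20 ≡ 9 = α_err ✓ (single-error assumption holds).
Step 4: error magnitude e = S_0/v_4 = S_0·∏_{j≠4}(α_4 − α_j) = 6·6 = 36 ≡ 3 (mod 11).
Step 5: correct position 4: c_4 = r_4 − e = 5 − 3 ≡ 2 (mod 11). Hence c = [1, 6, 8, 2, 4].
  Check: interpolating c through the α_i gives m(x) = 10 + 4·x (degree < 2) with m(α_i) = c_i for every i, so c is indeed a codeword.


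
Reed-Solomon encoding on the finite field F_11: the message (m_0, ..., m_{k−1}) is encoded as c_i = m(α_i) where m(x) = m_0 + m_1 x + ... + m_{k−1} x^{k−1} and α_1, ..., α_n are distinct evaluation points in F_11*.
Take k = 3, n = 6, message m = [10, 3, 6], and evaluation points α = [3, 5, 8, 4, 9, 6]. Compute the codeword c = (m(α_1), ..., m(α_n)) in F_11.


c = [7, 10, 0, 8, 6, 2]

Message polynomial: m(x) = 10 + 3·x + 6·x^2 (mod 11).
For each evaluation point α_i, compute m(α_i) mod 11:
  α_1 = 3: Horner steps 6 → 10 → 7, so m(3) = 7.
  α_2 = 5: Horner steps 6 → 0 → 10, so m(5) = 10.
  α_3 = 8: Horner steps 6 → 7 → 0, so m(8) = 0.
  α_4 = 4: Horner steps 6 → 5 → 8, so m(4) = 8.
  α_5 = 9: Horner steps 6 → 2 → 6, so m(9) = 6.
  α_6 = 6: Horner steps 6 → 6 → 2, so m(6) = 2.
Codeword c = [7, 10, 0, 8, 6, 2] ∈ F_11^6.


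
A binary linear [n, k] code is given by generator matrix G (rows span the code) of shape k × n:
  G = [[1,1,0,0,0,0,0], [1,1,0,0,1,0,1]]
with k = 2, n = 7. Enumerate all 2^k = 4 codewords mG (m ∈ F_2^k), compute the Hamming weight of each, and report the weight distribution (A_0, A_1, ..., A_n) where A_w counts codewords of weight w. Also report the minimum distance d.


Weight distribution: A_0 = 1, A_2 = 2, A_4 = 1. Minimum distance d = 2.

Enumerate all 2^2 = 4 messages m ∈ F_2^2.
For each, compute codeword c = mG in F_2^7, then tally its weight.
  m = 00 → c = 0000000, weight = 0.
  m = 10 → c = 1100000, weight = 2.
  m = 01 → c = 1100101, weight = 4.
  m = 11 → c = 0000101, weight = 2.
Tally weights:
  weight 0: 1 codewords.
  weight 2: 2 codewords.
  weight 4: 1 codewords.
Minimum distance d = smallest w > 0 with A_w > 0 = 2.
Sanity: Σ A_w = 4 = 2^2 = 4 ✓.


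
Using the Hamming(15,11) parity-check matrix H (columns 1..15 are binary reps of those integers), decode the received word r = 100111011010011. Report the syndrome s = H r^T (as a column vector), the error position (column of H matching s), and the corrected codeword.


s = (1, 1, 0, 1)^T, error position = 13, corrected codeword c = 100111011010111

Compute s = H r^T mod 2 one row at a time:
  s_1 = 1 + 1 + 0 + 1 + 0 + 0 + 1 + 1 = 5 ≡ 1 (mod 2).
  s_2 = 1 + 1 + 1 + 0 + 0 + 0 + 1 + 1 = 5 ≡ 1 (mod 2).
  s_3 = 0 + 0 + 1 + 0 + 0 + 1 + 1 + 1 = 4 ≡ 0 (mod 2).
  s_4 = 1 + 0 + 1 + 0 + 1 + 1 + 0 + 1 = 5 ≡ 1 (mod 2).
s = (1, 1, 0, 1)^T — this equals column 13 of H (binary 1101), so error is at position 13.
Correct: flip bit 13 of r = 100111011010011 to get c = 100111011010111.


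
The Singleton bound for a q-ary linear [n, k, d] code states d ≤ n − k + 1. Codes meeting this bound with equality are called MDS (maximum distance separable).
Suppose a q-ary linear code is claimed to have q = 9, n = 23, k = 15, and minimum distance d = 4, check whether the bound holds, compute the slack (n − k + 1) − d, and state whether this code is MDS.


Singleton RHS = n − k + 1 = 9, slack = 5, bound satisfied, not MDS.

Singleton bound: d ≤ n − k + 1.
Here n = 23, k = 15, so n − k + 1 = 9.
Given d = 4, check d ≤ 9: YES.
Slack = (n − k + 1) − d = 5.
The code is NOT MDS (slack = 5 > 0).
Description: the claimed parameters are [23, 15, 4]_9; such a code would be non-MDS.


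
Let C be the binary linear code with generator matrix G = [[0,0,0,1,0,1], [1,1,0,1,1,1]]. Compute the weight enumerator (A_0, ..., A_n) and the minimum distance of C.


Weight distribution: A_0 = 1, A_2 = 1, A_3 = 1, A_5 = 1. Minimum distance d = 2.

Enumerate all 2^2 = 4 messages m ∈ F_2^2.
For each, compute codeword c = mG in F_2^6, then tally its weight.
  m = 00 → c = 000000, weight = 0.
  m = 10 → c = 000101, weight = 2.
  m = 01 → c = 110111, weight = 5.
  m = 11 → c = 110010, weight = 3.
Tally weights:
  weight 0: 1 codewords.
  weight 2: 1 codewords.
  weight 3: 1 codewords.
  weight 5: 1 codewords.
Minimum distance d = smallest w > 0 with A_w > 0 = 2.
Sanity: Σ A_w = 4 = 2^2 = 4 ✓.


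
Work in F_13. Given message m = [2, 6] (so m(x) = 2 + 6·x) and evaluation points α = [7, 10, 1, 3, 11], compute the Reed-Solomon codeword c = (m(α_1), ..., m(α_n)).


c = [5, 10, 8, 7, 3]

Message polynomial: m(x) = 2 + 6·x (mod 13).
For each evaluation point α_i, compute m(α_i) mod 13:
  α_1 = 7: Horner steps 6 → 5, so m(7) = 5.
  α_2 = 10: Horner steps 6 → 10, so m(10) = 10.
  α_3 = 1: Horner steps 6 → 8, so m(1) = 8.
  α_4 = 3: Horner steps 6 → 7, so m(3) = 7.
  α_5 = 11: Horner steps 6 → 3, so m(11) = 3.
Codeword c = [5, 10, 8, 7, 3] ∈ F_13^5.
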